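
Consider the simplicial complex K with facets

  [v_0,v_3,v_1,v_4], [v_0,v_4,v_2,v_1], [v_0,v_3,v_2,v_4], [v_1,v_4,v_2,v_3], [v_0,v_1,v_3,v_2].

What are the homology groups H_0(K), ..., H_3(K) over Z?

Order the vertices as v_0 < v_1 < v_2 < v_3 < v_4. Listing each simplex with vertices in this order, K has dimension 3 with simplices:

  0-simplices (5): [v_0], [v_1], [v_2], [v_3], [v_4]
  1-simplices (10): [v_0,v_1], [v_0,v_2], [v_0,v_3], [v_0,v_4], [v_1,v_2], [v_1,v_3], [v_1,v_4], [v_2,v_3], [v_2,v_4], [v_3,v_4]
  2-simplices (10): [v_0,v_1,v_2], [v_0,v_1,v_3], [v_0,v_1,v_4], [v_0,v_2,v_3], [v_0,v_2,v_4], [v_0,v_3,v_4], [v_1,v_2,v_3], [v_1,v_2,v_4], [v_1,v_3,v_4], [v_2,v_3,v_4]
  3-simplices (5): [v_0,v_1,v_2,v_3], [v_0,v_1,v_2,v_4], [v_0,v_1,v_3,v_4], [v_0,v_2,v_3,v_4], [v_1,v_2,v_3,v_4]

giving chain groups C_0 ≅ Z^5, C_1 ≅ Z^10, C_2 ≅ Z^10, C_3 ≅ Z^5.

The boundary map ∂_1: C_1 → C_0 maps an edge to its endpoints' difference, ∂[p,q] = q − p. For instance
  ∂[v_2,v_3] = [v_3] − [v_2].
This gives a 5×10 integer matrix of rank 4; reducing to Smith normal form yields diagonal entries (1,1,1,1).

Boundary ∂_2: C_2 → C_1 maps a triangle to the signed sum of its edges. For instance
  ∂[v_0,v_2,v_4] = [v_2,v_4] − [v_0,v_4] + [v_0,v_2],
  ∂[v_0,v_1,v_2] = [v_1,v_2] − [v_0,v_2] + [v_0,v_1].
As a 10×10 matrix over Z this has rank 6, with invariant factors (1,1,1,1,1,1).

The boundary map ∂_3: C_3 → C_2 sends each 3-simplex σ to the alternating sum Σ_i (−1)^i (σ with its i-th vertex removed). For instance
  ∂[v_1,v_2,v_3,v_4] = [v_2,v_3,v_4] − [v_1,v_3,v_4] + [v_1,v_2,v_4] − [v_1,v_2,v_3],
  ∂[v_0,v_1,v_3,v_4] = [v_1,v_3,v_4] − [v_0,v_3,v_4] + [v_0,v_1,v_4] − [v_0,v_1,v_3].
The 10×5 boundary matrix has rank 4 and Smith normal form diag(1,1,1,1).

Computing H_k = (kernel of ∂_k) / (image of ∂_{k+1}):

  H_0: rank C_0 − rank ∂_1 = 5 − 4 = 1, and the invariant factors of ∂_1 are all 1, so H_0 = Z.
  H_1: rank ker ∂_1 − rank ∂_2 = (10 − 4) − 6 = 0, and the invariant factors of ∂_2 are all 1, so H_1 = 0.
  H_2: rank ker ∂_2 − rank ∂_3 = (10 − 6) − 4 = 0, and the invariant factors of ∂_3 are all 1, so H_2 = 0.
  H_3: rank ker ∂_3 − rank ∂_4 = (5 − 4) − 0 = 1, and there is no ∂_4, so H_3 = Z.

H_0 = Z,  H_1 = 0,  H_2 = 0,  H_3 = Z.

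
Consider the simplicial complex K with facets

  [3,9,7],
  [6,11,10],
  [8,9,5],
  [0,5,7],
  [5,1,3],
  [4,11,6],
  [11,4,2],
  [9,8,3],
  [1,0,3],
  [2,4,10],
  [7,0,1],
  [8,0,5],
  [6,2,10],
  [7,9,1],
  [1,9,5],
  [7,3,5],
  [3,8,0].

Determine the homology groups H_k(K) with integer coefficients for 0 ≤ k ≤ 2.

H_0 = Z^2,  H_1 = Z ⊕ Z/2,  H_2 = 0.

Take the total order 0 < 1 < 2 < 3 < 4 < 5 < 6 < 7 < 8 < 9 < 10 < 11 on the vertex set. Then K (dimension 2) consists of the simplices:

  0-simplices (12): [0], [1], [2], [3], [4], [5], [6], [7], [8], [9], [10], [11]
  1-simplices (28): (28 of them)
  2-simplices (17): [0,1,3], [0,1,7], [0,3,8], [0,5,7], [0,5,8], [1,3,5], [1,5,9], [1,7,9], [2,4,10], [2,4,11], [2,6,10], [3,5,7], [3,7,9], [3,8,9], [4,6,11], [5,8,9], [6,10,11]

so the chain groups are C_0 ≅ Z^12, C_1 ≅ Z^28, C_2 ≅ Z^17.

The boundary map ∂_1: C_1 → C_0 sends each edge [p,q] (with p < q) to q − p. For instance
  ∂[3,8] = [8] − [3].
The resulting 12×28 matrix has rank 10, and its Smith normal form has invariant factors (1,1,1,1,1,1,1,1,1,1).

Boundary ∂_2: C_2 → C_1 acts by ∂[p,q,r] = [q,r] − [p,r] + [p,q]. For instance
  ∂[1,5,9] = [5,9] − [1,9] + [1,5],
  ∂[4,6,11] = [6,11] − [4,11] + [4,6].
This gives a 28×17 integer matrix of rank 17; reducing to Smith normal form yields diagonal entries (1,1,1,1,1,1,1,1,1,1,1,1,1,1,1,1,2).

Computing H_k = (kernel of ∂_k) / (image of ∂_{k+1}):

  H_0: rank C_0 − rank ∂_1 = 12 − 10 = 2, and the invariant factors of ∂_1 are all 1, so H_0 = Z^2.
  H_1: rank ker ∂_1 − rank ∂_2 = (28 − 10) − 17 = 1, and ∂_2 has invariant factor 2 > 1, so H_1 = Z ⊕ Z/2.
  H_2: rank ker ∂_2 − rank ∂_3 = (17 − 17) − 0 = 0, and there is no ∂_3, so H_2 = 0.

As a check, the Euler characteristic is 12 − 28 + 17 = 1, which agrees with 2 − 1 + 0 = 1.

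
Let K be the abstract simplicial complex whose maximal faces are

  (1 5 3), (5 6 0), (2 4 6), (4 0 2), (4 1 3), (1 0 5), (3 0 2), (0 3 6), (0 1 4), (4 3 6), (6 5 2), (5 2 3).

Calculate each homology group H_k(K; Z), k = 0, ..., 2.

H_0 = Z,  H_1 = Z/2,  H_2 = 0.

Take the total order 0 < 1 < 2 < 3 < 4 < 5 < 6 on the vertex set. Then K (dimension 2) consists of the simplices:

  0-simplices (7): [0], [1], [2], [3], [4], [5], [6]
  1-simplices (18): [0,1], [0,2], [0,3], [0,4], [0,5], [0,6], [1,3], [1,4], [1,5], [2,3], [2,4], [2,5], [2,6], [3,4], [3,5], [3,6], [4,6], [5,6]
  2-simplices (12): [0,1,4], [0,1,5], [0,2,3], [0,2,4], [0,3,6], [0,5,6], [1,3,4], [1,3,5], [2,3,5], [2,4,6], [2,5,6], [3,4,6]

Hence C_0 ≅ Z^7, C_1 ≅ Z^18, C_2 ≅ Z^12.

The boundary map ∂_1: C_1 → C_0 sends each edge [p,q] (with p < q) to q − p.
The resulting 7×18 matrix has rank 6, and its Smith normal form has invariant factors (1,1,1,1,1,1).

The boundary map ∂_2: C_2 → C_1 acts by ∂[p,q,r] = [q,r] − [p,r] + [p,q]. For instance
  ∂[2,4,6] = [4,6] − [2,6] + [2,4],
  ∂[2,5,6] = [5,6] − [2,6] + [2,5].
As a 18×12 matrix over Z this has rank 12, with invariant factors (1,1,1,1,1,1,1,1,1,1,1,2).

Now H_k = ker ∂_k / im ∂_{k+1}, so:

  H_0: rank C_0 − rank ∂_1 = 7 − 6 = 1, and the invariant factors of ∂_1 are all 1, so H_0 = Z.
  H_1: rank ker ∂_1 − rank ∂_2 = (18 − 6) − 12 = 0, and ∂_2 has invariant factor 2 > 1, so H_1 = Z/2.
  H_2: rank ker ∂_2 − rank ∂_3 = (12 − 12) − 0 = 0, and there is no ∂_3, so H_2 = 0.

(K is a triangulation of the real projective plane RP^2.)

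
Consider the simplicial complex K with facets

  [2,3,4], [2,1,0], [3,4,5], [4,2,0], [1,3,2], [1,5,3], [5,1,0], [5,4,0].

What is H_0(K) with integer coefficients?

Fix the vertex order 0 < 1 < 2 < 3 < 4 < 5 and write every simplex with vertices in increasing order. Then dim K = 2 and the simplices of K are:

  0-simplices (6): [0], [1], [2], [3], [4], [5]
  1-simplices (12): [0,1], [0,2], [0,4], [0,5], [1,2], [1,3], [1,5], [2,3], [2,4], [3,4], [3,5], [4,5]
  2-simplices (8): [0,1,2], [0,1,5], [0,2,4], [0,4,5], [1,2,3], [1,3,5], [2,3,4], [3,4,5]

giving chain groups C_0 ≅ Z^6, C_1 ≅ Z^12, C_2 ≅ Z^8.

∂_1: C_1 → C_0 sends each edge [p,q] (with p < q) to q − p. For instance
  ∂[1,3] = [3] − [1].
As a 6×12 matrix over Z this has rank 5, with invariant factors (1,1,1,1,1).

The boundary map ∂_2: C_2 → C_1 acts by ∂[p,q,r] = [q,r] − [p,r] + [p,q]. For instance
  ∂[2,3,4] = [3,4] − [2,4] + [2,3],
  ∂[0,2,4] = [2,4] − [0,4] + [0,2].
This gives a 12×8 integer matrix of rank 7; reducing to Smith normal form yields diagonal entries (1,1,1,1,1,1,1).

Reading off H_k = ker ∂_k / im ∂_{k+1}:

  H_0: rank C_0 − rank ∂_1 = 6 − 5 = 1, and the invariant factors of ∂_1 are all 1, so H_0 = Z.

H_0 ≅ Z.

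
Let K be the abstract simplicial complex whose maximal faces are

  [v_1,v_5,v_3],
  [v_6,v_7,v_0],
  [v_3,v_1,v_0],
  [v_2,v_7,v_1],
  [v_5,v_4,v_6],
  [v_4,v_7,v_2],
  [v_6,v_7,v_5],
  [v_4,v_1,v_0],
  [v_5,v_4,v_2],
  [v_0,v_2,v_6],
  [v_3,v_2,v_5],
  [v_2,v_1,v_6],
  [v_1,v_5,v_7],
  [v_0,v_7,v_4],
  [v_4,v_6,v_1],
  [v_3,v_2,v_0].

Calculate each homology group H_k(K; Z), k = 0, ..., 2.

H_0 ≅ Z,  H_1 ≅ Z^2,  H_2 ≅ Z.

We work with the vertex ordering v_0 < v_1 < v_2 < v_3 < v_4 < v_5 < v_6 < v_7. The simplices of K, each written with vertices in increasing order, are:

  0-simplices (8): [v_0], [v_1], [v_2], [v_3], [v_4], [v_5], [v_6], [v_7]
  1-simplices (24): (24 of them)
  2-simplices (16): (16 of them)

Hence C_0 ≅ Z^8, C_1 ≅ Z^24, C_2 ≅ Z^16.

∂_1: C_1 → C_0 is given by ∂[p,q] = [q] − [p].
As a 8×24 matrix over Z this has rank 7, with invariant factors (1,1,1,1,1,1,1).

∂_2: C_2 → C_1 acts by ∂[p,q,r] = [q,r] − [p,r] + [p,q]. For instance
  ∂[v_0,v_6,v_7] = [v_6,v_7] − [v_0,v_7] + [v_0,v_6],
  ∂[v_0,v_4,v_7] = [v_4,v_7] − [v_0,v_7] + [v_0,v_4].
This gives a 24×16 integer matrix of rank 15; reducing to Smith normal form yields diagonal entries (1,1,1,1,1,1,1,1,1,1,1,1,1,1,1).

From H_k ≅ ker(∂_k) / im(∂_{k+1}) we obtain:

  H_0: rank C_0 − rank ∂_1 = 8 − 7 = 1, and the invariant factors of ∂_1 are all 1, so H_0 = Z.
  H_1: rank ker ∂_1 − rank ∂_2 = (24 − 7) − 15 = 2, and the invariant factors of ∂_2 are all 1, so H_1 = Z^2.
  H_2: rank ker ∂_2 − rank ∂_3 = (16 − 15) − 0 = 1, and there is no ∂_3, so H_2 = Z.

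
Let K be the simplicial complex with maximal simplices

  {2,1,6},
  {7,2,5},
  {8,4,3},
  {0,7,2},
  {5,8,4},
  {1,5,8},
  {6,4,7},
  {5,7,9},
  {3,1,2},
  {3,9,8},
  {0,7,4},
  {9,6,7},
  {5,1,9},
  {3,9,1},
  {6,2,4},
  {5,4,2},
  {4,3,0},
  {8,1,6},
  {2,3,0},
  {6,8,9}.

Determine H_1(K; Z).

H_1 ≅ Z ⊕ Z/2Z.

We work with the vertex ordering 0 < 1 < 2 < 3 < 4 < 5 < 6 < 7 < 8 < 9. The simplices of K, each written with vertices in increasing order, are:

  0-simplices (10): [0], [1], [2], [3], [4], [5], [6], [7], [8], [9]
  1-simplices (30): (30 of them)
  2-simplices (20): (20 of them)

giving chain groups C_0 ≅ Z^10, C_1 ≅ Z^30, C_2 ≅ Z^20.

Boundary ∂_1: C_1 → C_0 is given by ∂[p,q] = [q] − [p].
The resulting 10×30 matrix has rank 9, and its Smith normal form has invariant factors (1,1,1,1,1,1,1,1,1).

∂_2: C_2 → C_1 maps a triangle to the signed sum of its edges. For instance
  ∂[3,8,9] = [8,9] − [3,9] + [3,8],
  ∂[1,3,9] = [3,9] − [1,9] + [1,3].
The 30×20 boundary matrix has rank 20 and Smith normal form diag(1,1,1,1,1,1,1,1,1,1,1,1,1,1,1,1,1,1,1,2).

Computing H_k = (kernel of ∂_k) / (image of ∂_{k+1}):

  H_1: rank ker ∂_1 − rank ∂_2 = (30 − 9) − 20 = 1, and ∂_2 has invariant factor 2 > 1, so H_1 = Z ⊕ Z/2Z.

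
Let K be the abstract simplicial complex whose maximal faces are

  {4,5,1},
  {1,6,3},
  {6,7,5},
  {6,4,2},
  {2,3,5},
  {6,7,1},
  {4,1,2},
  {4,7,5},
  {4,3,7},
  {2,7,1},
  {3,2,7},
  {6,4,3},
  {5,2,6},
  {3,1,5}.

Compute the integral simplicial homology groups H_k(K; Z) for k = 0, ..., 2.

We work with the vertex ordering 1 < 2 < 3 < 4 < 5 < 6 < 7. The simplices of K, each written with vertices in increasing order, are:

  0-simplices (7): [1], [2], [3], [4], [5], [6], [7]
  1-simplices (21): [1,2], [1,3], [1,4], [1,5], [1,6], [1,7], [2,3], [2,4], [2,5], [2,6], [2,7], [3,4], [3,5], [3,6], [3,7], [4,5], [4,6], [4,7], [5,6], [5,7], [6,7]
  2-simplices (14): [1,2,4], [1,2,7], [1,3,5], [1,3,6], [1,4,5], [1,6,7], [2,3,5], [2,3,7], [2,4,6], [2,5,6], [3,4,6], [3,4,7], [4,5,7], [5,6,7]

so the chain groups are C_0 ≅ Z^7, C_1 ≅ Z^21, C_2 ≅ Z^14.

∂_1: C_1 → C_0 is given by ∂[p,q] = [q] − [p]. For instance
  ∂[1,2] = [2] − [1].
The resulting 7×21 matrix has rank 6, and its Smith normal form has invariant factors (1,1,1,1,1,1).

Boundary ∂_2: C_2 → C_1 maps a triangle to the signed sum of its edges. For instance
  ∂[2,3,5] = [3,5] − [2,5] + [2,3],
  ∂[1,6,7] = [6,7] − [1,7] + [1,6].
The resulting 21×14 matrix has rank 13, and its Smith normal form has invariant factors (1,1,1,1,1,1,1,1,1,1,1,1,1).

Reading off H_k = ker ∂_k / im ∂_{k+1}:

  H_0: rank C_0 − rank ∂_1 = 7 − 6 = 1, and the invariant factors of ∂_1 are all 1, so H_0 ≅ Z.
  H_1: rank ker ∂_1 − rank ∂_2 = (21 − 6) − 13 = 2, and the invariant factors of ∂_2 are all 1, so H_1 ≅ Z^2.
  H_2: rank ker ∂_2 − rank ∂_3 = (14 − 13) − 0 = 1, and there is no ∂_3, so H_2 ≅ Z.

(K is a triangulation of the torus T^2.)

H_0 ≅ Z,  H_1 ≅ Z^2,  H_2 ≅ Z.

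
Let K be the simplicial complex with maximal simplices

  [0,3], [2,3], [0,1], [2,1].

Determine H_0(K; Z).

H_0 = Z.

Order the vertices as 0 < 1 < 2 < 3. Listing each simplex with vertices in this order, K has dimension 1 with simplices:

  0-simplices (4): [0], [1], [2], [3]
  1-simplices (4): [0,1], [0,3], [1,2], [2,3]

giving chain groups C_0 ≅ Z^4, C_1 ≅ Z^4.

Boundary ∂_1: C_1 → C_0 maps an edge to its endpoints' difference, ∂[p,q] = q − p.
The 4×4 boundary matrix has rank 3 and Smith normal form diag(1,1,1).

Now H_k = ker ∂_k / im ∂_{k+1}, so:

  H_0: rank C_0 − rank ∂_1 = 4 − 3 = 1, and the invariant factors of ∂_1 are all 1, so H_0 = Z.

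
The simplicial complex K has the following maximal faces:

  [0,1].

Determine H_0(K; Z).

Order the vertices as 0 < 1. Listing each simplex with vertices in this order, K has dimension 1 with simplices:

  0-simplices (2): [0], [1]
  1-simplices (1): [0,1]

Hence C_0 ≅ Z^2, C_1 ≅ Z^1.

Boundary ∂_1: C_1 → C_0 sends each edge [p,q] (with p < q) to q − p.
As a 2×1 matrix over Z this has rank 1, with invariant factors (1).

Now H_k = ker ∂_k / im ∂_{k+1}, so:

  H_0: rank C_0 − rank ∂_1 = 2 − 1 = 1, and the invariant factors of ∂_1 are all 1, so H_0 = Z.

H_0 ≅ Z.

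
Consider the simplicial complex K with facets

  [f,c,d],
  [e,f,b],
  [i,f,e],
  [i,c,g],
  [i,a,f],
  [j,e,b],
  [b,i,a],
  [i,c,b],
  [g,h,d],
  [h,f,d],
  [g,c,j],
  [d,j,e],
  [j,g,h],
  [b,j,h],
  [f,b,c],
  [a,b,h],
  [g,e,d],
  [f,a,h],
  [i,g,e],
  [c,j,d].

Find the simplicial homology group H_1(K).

K has 10 vertices, 30 edges, 20 triangles.
rank ∂_1 = 9, rank ∂_2 = 20 ⇒ b_1 = 30 − 9 − 20 = 1; ∂_2 has invariant factor(s) [2] giving torsion. So H_1 ≅ Z ⊕ Z_2.

H_1 = Z ⊕ Z_2.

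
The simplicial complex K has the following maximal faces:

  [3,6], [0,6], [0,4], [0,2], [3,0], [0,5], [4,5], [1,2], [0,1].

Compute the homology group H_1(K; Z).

K has 7 vertices, 9 edges.
rank ∂_1 = 6, rank ∂_2 = 0 ⇒ b_1 = 9 − 6 − 0 = 3. So H_1 ≅ Z^3.

H_1 = Z^3.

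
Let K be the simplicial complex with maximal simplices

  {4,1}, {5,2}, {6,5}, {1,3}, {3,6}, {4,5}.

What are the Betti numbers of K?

We work with the vertex ordering 1 < 2 < 3 < 4 < 5 < 6. The simplices of K, each written with vertices in increasing order, are:

  0-simplices (6): [1], [2], [3], [4], [5], [6]
  1-simplices (6): [1,3], [1,4], [2,5], [3,6], [4,5], [5,6]

giving chain groups C_0 ≅ Z^6, C_1 ≅ Z^6.

∂_1: C_1 → C_0 is given by ∂[p,q] = [q] − [p].
This gives a 6×6 integer matrix of rank 5; reducing to Smith normal form yields diagonal entries (1,1,1,1,1).

Computing H_k = (kernel of ∂_k) / (image of ∂_{k+1}):

  H_0: rank C_0 − rank ∂_1 = 6 − 5 = 1, and the invariant factors of ∂_1 are all 1, so H_0 ≅ Z.
  H_1: rank ker ∂_1 − rank ∂_2 = (6 − 5) − 0 = 1, and there is no ∂_2, so H_1 ≅ Z.

Hence the Betti numbers are b_0 = 1, b_1 = 1.

b_0 = 1, b_1 = 1.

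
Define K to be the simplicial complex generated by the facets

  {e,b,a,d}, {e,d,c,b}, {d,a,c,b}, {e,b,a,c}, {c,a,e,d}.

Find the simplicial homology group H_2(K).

Order the vertices as a < b < c < d < e. Listing each simplex with vertices in this order, K has dimension 3 with simplices:

  0-simplices (5): a, b, c, d, e
  1-simplices (10): ab, ac, ad, ae, bc, bd, be, cd, ce, de
  2-simplices (10): abc, abd, abe, acd, ace, ade, bcd, bce, bde, cde
  3-simplices (5): abcd, abce, abde, acde, bcde

Hence C_0 ≅ Z^5, C_1 ≅ Z^10, C_2 ≅ Z^10, C_3 ≅ Z^5.

∂_1: C_1 → C_0 sends each edge [p,q] (with p < q) to q − p. For instance
  ∂bd = d − b.
The resulting 5×10 matrix has rank 4, and its Smith normal form has invariant factors (1,1,1,1).

Boundary ∂_2: C_2 → C_1 acts by ∂[p,q,r] = [q,r] − [p,r] + [p,q]. For instance
  ∂abc = bc − ac + ab,
  ∂abe = be − ae + ab.
As a 10×10 matrix over Z this has rank 6, with invariant factors (1,1,1,1,1,1).

Boundary ∂_3: C_3 → C_2 sends each 3-simplex σ to the alternating sum Σ_i (−1)^i (σ with its i-th vertex removed). For instance
  ∂abde = bde − ade + abe − abd,
  ∂acde = cde − ade + ace − acd.
As a 10×5 matrix over Z this has rank 4, with invariant factors (1,1,1,1).

From H_k ≅ ker(∂_k) / im(∂_{k+1}) we obtain:

  H_2: rank ker ∂_2 − rank ∂_3 = (10 − 6) − 4 = 0, and the invariant factors of ∂_3 are all 1, so H_2 ≅ 0.

(K is a triangulation of the 3-sphere S^3.)

H_2 ≅ 0.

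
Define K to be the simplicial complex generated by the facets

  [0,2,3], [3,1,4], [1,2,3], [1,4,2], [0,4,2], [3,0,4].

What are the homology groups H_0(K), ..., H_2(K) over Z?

H_0 = Z,  H_1 = 0,  H_2 = Z.

We work with the vertex ordering 0 < 1 < 2 < 3 < 4. The simplices of K, each written with vertices in increasing order, are:

  0-simplices (5): [0], [1], [2], [3], [4]
  1-simplices (9): [0,2], [0,3], [0,4], [1,2], [1,3], [1,4], [2,3], [2,4], [3,4]
  2-simplices (6): [0,2,3], [0,2,4], [0,3,4], [1,2,3], [1,2,4], [1,3,4]

giving chain groups C_0 ≅ Z^5, C_1 ≅ Z^9, C_2 ≅ Z^6.

∂_1: C_1 → C_0 maps an edge to its endpoints' difference, ∂[p,q] = q − p. For instance
  ∂[0,2] = [2] − [0].
This gives a 5×9 integer matrix of rank 4; reducing to Smith normal form yields diagonal entries (1,1,1,1).

Boundary ∂_2: C_2 → C_1 sends each 2-simplex [p,q,r] to [q,r] − [p,r] + [p,q]. For instance
  ∂[0,3,4] = [3,4] − [0,4] + [0,3],
  ∂[1,2,4] = [2,4] − [1,4] + [1,2].
As a 9×6 matrix over Z this has rank 5, with invariant factors (1,1,1,1,1).

From H_k ≅ ker(∂_k) / im(∂_{k+1}) we obtain:

  H_0: rank C_0 − rank ∂_1 = 5 − 4 = 1, and the invariant factors of ∂_1 are all 1, so H_0 = Z.
  H_1: rank ker ∂_1 − rank ∂_2 = (9 − 4) − 5 = 0, and the invariant factors of ∂_2 are all 1, so H_1 = 0.
  H_2: rank ker ∂_2 − rank ∂_3 = (6 − 5) − 0 = 1, and there is no ∂_3, so H_2 = Z.

(K is a triangulation of the 2-sphere S^2.)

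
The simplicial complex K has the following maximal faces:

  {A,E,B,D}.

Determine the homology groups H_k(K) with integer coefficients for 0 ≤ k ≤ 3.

H_0 ≅ Z,  H_1 = 0,  H_2 = 0,  H_3 = 0.

We work with the vertex ordering A < B < D < E. The simplices of K, each written with vertices in increasing order, are:

  0-simplices (4): A, B, D, E
  1-simplices (6): AB, AD, AE, BD, BE, DE
  2-simplices (4): ABD, ABE, ADE, BDE
  3-simplices (1): ABDE

so the chain groups are C_0 ≅ Z^4, C_1 ≅ Z^6, C_2 ≅ Z^4, C_3 ≅ Z^1.

Boundary ∂_1: C_1 → C_0 maps an edge to its endpoints' difference, ∂[p,q] = q − p.
This gives a 4×6 integer matrix of rank 3; reducing to Smith normal form yields diagonal entries (1,1,1).

Boundary ∂_2: C_2 → C_1 acts by ∂[p,q,r] = [q,r] − [p,r] + [p,q]. For instance
  ∂ABE = BE − AE + AB,
  ∂ADE = DE − AE + AD.
The 6×4 boundary matrix has rank 3 and Smith normal form diag(1,1,1).

Boundary ∂_3: C_3 → C_2 sends each 3-simplex σ to the alternating sum Σ_i (−1)^i (σ with its i-th vertex removed). For instance
  ∂ABDE = BDE − ADE + ABE − ABD.
The 4×1 boundary matrix has rank 1 and Smith normal form diag(1).

From H_k ≅ ker(∂_k) / im(∂_{k+1}) we obtain:

  H_0: rank C_0 − rank ∂_1 = 4 − 3 = 1, and the invariant factors of ∂_1 are all 1, so H_0 ≅ Z.
  H_1: rank ker ∂_1 − rank ∂_2 = (6 − 3) − 3 = 0, and the invariant factors of ∂_2 are all 1, so H_1 ≅ 0.
  H_2: rank ker ∂_2 − rank ∂_3 = (4 − 3) − 1 = 0, and the invariant factors of ∂_3 are all 1, so H_2 ≅ 0.
  H_3: rank ker ∂_3 − rank ∂_4 = (1 − 1) − 0 = 0, and there is no ∂_4, so H_3 ≅ 0.

As a check, the Euler characteristic is 4 − 6 + 4 − 1 = 1, which agrees with 1 − 0 + 0 − 0 = 1.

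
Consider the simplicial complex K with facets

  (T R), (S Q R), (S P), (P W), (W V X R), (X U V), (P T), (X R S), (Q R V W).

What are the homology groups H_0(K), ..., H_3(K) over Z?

H_0 ≅ Z,  H_1 ≅ Z^2,  H_2 = 0,  H_3 = 0.

We work with the vertex ordering P < Q < R < S < T < U < V < W < X. The simplices of K, each written with vertices in increasing order, are:

  0-simplices (9): P, Q, R, S, T, U, V, W, X
  1-simplices (18): PS, PT, PW, QR, QS, QV, QW, RS, RT, RV, RW, RX, SX, UV, UX, VW, VX, WX
  2-simplices (10): QRS, QRV, QRW, QVW, RSX, RVW, RVX, RWX, UVX, VWX
  3-simplices (2): QRVW, RVWX

so the chain groups are C_0 ≅ Z^9, C_1 ≅ Z^18, C_2 ≅ Z^10, C_3 ≅ Z^2.

∂_1: C_1 → C_0 sends each edge [p,q] (with p < q) to q − p. For instance
  ∂RW = W − R.
The resulting 9×18 matrix has rank 8, and its Smith normal form has invariant factors (1,1,1,1,1,1,1,1).

Boundary ∂_2: C_2 → C_1 acts by ∂[p,q,r] = [q,r] − [p,r] + [p,q]. For instance
  ∂VWX = WX − VX + VW,
  ∂QRS = RS − QS + QR.
This gives a 18×10 integer matrix of rank 8; reducing to Smith normal form yields diagonal entries (1,1,1,1,1,1,1,1).

Boundary ∂_3: C_3 → C_2 sends each 3-simplex σ to the alternating sum Σ_i (−1)^i (σ with its i-th vertex removed). For instance
  ∂QRVW = RVW − QVW + QRW − QRV,
  ∂RVWX = VWX − RWX + RVX − RVW.
The resulting 10×2 matrix has rank 2, and its Smith normal form has invariant factors (1,1).

Reading off H_k = ker ∂_k / im ∂_{k+1}:

  H_0: rank C_0 − rank ∂_1 = 9 − 8 = 1, and the invariant factors of ∂_1 are all 1, so H_0 = Z.
  H_1: rank ker ∂_1 − rank ∂_2 = (18 − 8) − 8 = 2, and the invariant factors of ∂_2 are all 1, so H_1 = Z^2.
  H_2: rank ker ∂_2 − rank ∂_3 = (10 − 8) − 2 = 0, and the invariant factors of ∂_3 are all 1, so H_2 = 0.
  H_3: rank ker ∂_3 − rank ∂_4 = (2 − 2) − 0 = 0, and there is no ∂_4, so H_3 = 0.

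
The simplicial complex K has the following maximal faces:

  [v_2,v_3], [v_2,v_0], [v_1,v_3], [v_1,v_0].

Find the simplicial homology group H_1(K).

Fix the vertex order v_0 < v_1 < v_2 < v_3 and write every simplex with vertices in increasing order. Then dim K = 1 and the simplices of K are:

  0-simplices (4): [v_0], [v_1], [v_2], [v_3]
  1-simplices (4): [v_0,v_1], [v_0,v_2], [v_1,v_3], [v_2,v_3]

Hence C_0 ≅ Z^4, C_1 ≅ Z^4.

The boundary map ∂_1: C_1 → C_0 sends each edge [p,q] (with p < q) to q − p.
As a 4×4 matrix over Z this has rank 3, with invariant factors (1,1,1).

Reading off H_k = ker ∂_k / im ∂_{k+1}:

  H_1: rank ker ∂_1 − rank ∂_2 = (4 − 3) − 0 = 1, and there is no ∂_2, so H_1 ≅ Z.

(K is a triangulation of the circle S^1.)

H_1 = Z.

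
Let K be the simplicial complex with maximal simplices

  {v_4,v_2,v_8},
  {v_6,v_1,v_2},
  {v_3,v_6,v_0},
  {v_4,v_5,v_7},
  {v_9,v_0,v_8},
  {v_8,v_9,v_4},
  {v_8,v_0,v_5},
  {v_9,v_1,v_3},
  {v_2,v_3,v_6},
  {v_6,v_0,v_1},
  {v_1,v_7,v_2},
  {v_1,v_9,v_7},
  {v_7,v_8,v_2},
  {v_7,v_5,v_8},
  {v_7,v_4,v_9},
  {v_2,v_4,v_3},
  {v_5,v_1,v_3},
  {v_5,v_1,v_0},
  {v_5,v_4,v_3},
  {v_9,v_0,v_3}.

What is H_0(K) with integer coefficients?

Order the vertices as v_0 < v_1 < v_2 < v_3 < v_4 < v_5 < v_6 < v_7 < v_8 < v_9. Listing each simplex with vertices in this order, K has dimension 2 with simplices:

  0-simplices (10): [v_0], [v_1], [v_2], [v_3], [v_4], [v_5], [v_6], [v_7], [v_8], [v_9]
  1-simplices (30): (30 of them)
  2-simplices (20): (20 of them)

Hence C_0 ≅ Z^10, C_1 ≅ Z^30, C_2 ≅ Z^20.

Boundary ∂_1: C_1 → C_0 is given by ∂[p,q] = [q] − [p]. For instance
  ∂[v_3,v_5] = [v_5] − [v_3].
The resulting 10×30 matrix has rank 9, and its Smith normal form has invariant factors (1,1,1,1,1,1,1,1,1).

Boundary ∂_2: C_2 → C_1 maps a triangle to the signed sum of its edges. For instance
  ∂[v_1,v_3,v_5] = [v_3,v_5] − [v_1,v_5] + [v_1,v_3],
  ∂[v_3,v_4,v_5] = [v_4,v_5] − [v_3,v_5] + [v_3,v_4].
The 30×20 boundary matrix has rank 20 and Smith normal form diag(1,1,1,1,1,1,1,1,1,1,1,1,1,1,1,1,1,1,1,2).

Reading off H_k = ker ∂_k / im ∂_{k+1}:

  H_0: rank C_0 − rank ∂_1 = 10 − 9 = 1, and the invariant factors of ∂_1 are all 1, so H_0 = Z.

H_0 ≅ Z.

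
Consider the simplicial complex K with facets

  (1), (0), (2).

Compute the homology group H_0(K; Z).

Fix the vertex order 0 < 1 < 2 and write every simplex with vertices in increasing order. Then dim K = 0 and the simplices of K are:

  0-simplices (3): [0], [1], [2]

giving chain groups C_0 ≅ Z^3.

From H_k ≅ ker(∂_k) / im(∂_{k+1}) we obtain:

  H_0: rank C_0 − rank ∂_1 = 3 − 0 = 3, and there is no ∂_1, so H_0 = Z^3.

(K is a triangulation of a set of 3 points.)

H_0 = Z^3.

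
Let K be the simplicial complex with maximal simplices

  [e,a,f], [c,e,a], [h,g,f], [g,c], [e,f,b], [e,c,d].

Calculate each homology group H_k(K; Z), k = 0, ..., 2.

H_0 ≅ Z,  H_1 ≅ Z,  H_2 = 0.

Take the total order a < b < c < d < e < f < g < h on the vertex set. Then K (dimension 2) consists of the simplices:

  0-simplices (8): a, b, c, d, e, f, g, h
  1-simplices (13): ac, ae, af, be, bf, cd, ce, cg, de, ef, fg, fh, gh
  2-simplices (5): ace, aef, bef, cde, fgh

giving chain groups C_0 ≅ Z^8, C_1 ≅ Z^13, C_2 ≅ Z^5.

Boundary ∂_1: C_1 → C_0 maps an edge to its endpoints' difference, ∂[p,q] = q − p. For instance
  ∂gh = h − g.
The resulting 8×13 matrix has rank 7, and its Smith normal form has invariant factors (1,1,1,1,1,1,1).

The boundary map ∂_2: C_2 → C_1 acts by ∂[p,q,r] = [q,r] − [p,r] + [p,q]. For instance
  ∂bef = ef − bf + be,
  ∂fgh = gh − fh + fg.
As a 13×5 matrix over Z this has rank 5, with invariant factors (1,1,1,1,1).

From H_k ≅ ker(∂_k) / im(∂_{k+1}) we obtain:

  H_0: rank C_0 − rank ∂_1 = 8 − 7 = 1, and the invariant factors of ∂_1 are all 1, so H_0 ≅ Z.
  H_1: rank ker ∂_1 − rank ∂_2 = (13 − 7) − 5 = 1, and the invariant factors of ∂_2 are all 1, so H_1 ≅ Z.
  H_2: rank ker ∂_2 − rank ∂_3 = (5 − 5) − 0 = 0, and there is no ∂_3, so H_2 ≅ 0.

As a check, the Euler characteristic is 8 − 13 + 5 = 0, which agrees with 1 − 1 + 0 = 0.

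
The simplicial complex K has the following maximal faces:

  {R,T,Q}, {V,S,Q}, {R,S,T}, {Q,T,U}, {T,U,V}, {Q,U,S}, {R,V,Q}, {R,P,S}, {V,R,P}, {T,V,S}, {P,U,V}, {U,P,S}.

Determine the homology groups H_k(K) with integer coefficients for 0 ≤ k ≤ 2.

Fix the vertex order P < Q < R < S < T < U < V and write every simplex with vertices in increasing order. Then dim K = 2 and the simplices of K are:

  0-simplices (7): P, Q, R, S, T, U, V
  1-simplices (18): PR, PS, PU, PV, QR, QS, QT, QU, QV, RS, RT, RV, ST, SU, SV, TU, TV, UV
  2-simplices (12): PRS, PRV, PSU, PUV, QRT, QRV, QSU, QSV, QTU, RST, STV, TUV

giving chain groups C_0 ≅ Z^7, C_1 ≅ Z^18, C_2 ≅ Z^12.

The boundary map ∂_1: C_1 → C_0 sends each edge [p,q] (with p < q) to q − p.
As a 7×18 matrix over Z this has rank 6, with invariant factors (1,1,1,1,1,1).

Boundary ∂_2: C_2 → C_1 sends each 2-simplex [p,q,r] to [q,r] − [p,r] + [p,q]. For instance
  ∂QTU = TU − QU + QT,
  ∂PUV = UV − PV + PU.
The 18×12 boundary matrix has rank 12 and Smith normal form diag(1,1,1,1,1,1,1,1,1,1,1,2).

From H_k ≅ ker(∂_k) / im(∂_{k+1}) we obtain:

  H_0: rank C_0 − rank ∂_1 = 7 − 6 = 1, and the invariant factors of ∂_1 are all 1, so H_0 = Z.
  H_1: rank ker ∂_1 − rank ∂_2 = (18 − 6) − 12 = 0, and ∂_2 has invariant factor 2 > 1, so H_1 = Z/2.
  H_2: rank ker ∂_2 − rank ∂_3 = (12 − 12) − 0 = 0, and there is no ∂_3, so H_2 = 0.

H_0 = Z,  H_1 = Z/2,  H_2 = 0.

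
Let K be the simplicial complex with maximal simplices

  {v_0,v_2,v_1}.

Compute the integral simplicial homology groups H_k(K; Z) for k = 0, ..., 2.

H_0 ≅ Z,  H_1 = 0,  H_2 = 0.

Fix the vertex order v_0 < v_1 < v_2 and write every simplex with vertices in increasing order. Then dim K = 2 and the simplices of K are:

  0-simplices (3): [v_0], [v_1], [v_2]
  1-simplices (3): [v_0,v_1], [v_0,v_2], [v_1,v_2]
  2-simplices (1): [v_0,v_1,v_2]

Hence C_0 ≅ Z^3, C_1 ≅ Z^3, C_2 ≅ Z^1.

The boundary map ∂_1: C_1 → C_0 maps an edge to its endpoints' difference, ∂[p,q] = q − p. For instance
  ∂[v_0,v_1] = [v_1] − [v_0].
As a 3×3 matrix over Z this has rank 2, with invariant factors (1,1).

∂_2: C_2 → C_1 sends each 2-simplex [p,q,r] to [q,r] − [p,r] + [p,q]. For instance
  ∂[v_0,v_1,v_2] = [v_1,v_2] − [v_0,v_2] + [v_0,v_1].
As a 3×1 matrix over Z this has rank 1, with invariant factors (1).

Computing H_k = (kernel of ∂_k) / (image of ∂_{k+1}):

  H_0: rank C_0 − rank ∂_1 = 3 − 2 = 1, and the invariant factors of ∂_1 are all 1, so H_0 = Z.
  H_1: rank ker ∂_1 − rank ∂_2 = (3 − 2) − 1 = 0, and the invariant factors of ∂_2 are all 1, so H_1 = 0.
  H_2: rank ker ∂_2 − rank ∂_3 = (1 − 1) − 0 = 0, and there is no ∂_3, so H_2 = 0.

As a check, the Euler characteristic is 3 − 3 + 1 = 1, which agrees with 1 − 0 + 0 = 1.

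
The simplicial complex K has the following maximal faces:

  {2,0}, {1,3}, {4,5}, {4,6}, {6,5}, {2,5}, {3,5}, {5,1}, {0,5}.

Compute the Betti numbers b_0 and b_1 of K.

b_0 = 1, b_1 = 3.

K has 7 vertices, 9 edges.
rank ∂_0 = 0, rank ∂_1 = 6 ⇒ b_0 = 7 − 0 − 6 = 1; all invariant factors of ∂_1 are 1 so no torsion. So H_0 ≅ Z.
rank ∂_1 = 6, rank ∂_2 = 0 ⇒ b_1 = 9 − 6 − 0 = 3. So H_1 ≅ Z^3.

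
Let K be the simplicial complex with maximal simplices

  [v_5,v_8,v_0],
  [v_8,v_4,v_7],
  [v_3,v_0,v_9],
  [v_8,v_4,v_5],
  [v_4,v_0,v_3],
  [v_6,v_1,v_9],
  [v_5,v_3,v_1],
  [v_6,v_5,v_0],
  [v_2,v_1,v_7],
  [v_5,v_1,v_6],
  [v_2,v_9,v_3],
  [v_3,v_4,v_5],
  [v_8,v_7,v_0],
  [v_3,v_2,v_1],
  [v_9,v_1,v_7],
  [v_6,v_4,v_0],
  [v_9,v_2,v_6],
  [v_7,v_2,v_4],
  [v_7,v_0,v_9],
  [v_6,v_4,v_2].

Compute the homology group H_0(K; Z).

H_0 = Z.

Take the total order v_0 < v_1 < v_2 < v_3 < v_4 < v_5 < v_6 < v_7 < v_8 < v_9 on the vertex set. Then K (dimension 2) consists of the simplices:

  0-simplices (10): [v_0], [v_1], [v_2], [v_3], [v_4], [v_5], [v_6], [v_7], [v_8], [v_9]
  1-simplices (30): (30 of them)
  2-simplices (20): (20 of them)

so the chain groups are C_0 ≅ Z^10, C_1 ≅ Z^30, C_2 ≅ Z^20.

∂_1: C_1 → C_0 sends each edge [p,q] (with p < q) to q − p. For instance
  ∂[v_1,v_5] = [v_5] − [v_1].
The 10×30 boundary matrix has rank 9 and Smith normal form diag(1,1,1,1,1,1,1,1,1).

Boundary ∂_2: C_2 → C_1 sends each 2-simplex [p,q,r] to [q,r] − [p,r] + [p,q]. For instance
  ∂[v_2,v_6,v_9] = [v_6,v_9] − [v_2,v_9] + [v_2,v_6],
  ∂[v_1,v_2,v_7] = [v_2,v_7] − [v_1,v_7] + [v_1,v_2].
This gives a 30×20 integer matrix of rank 20; reducing to Smith normal form yields diagonal entries (1,1,1,1,1,1,1,1,1,1,1,1,1,1,1,1,1,1,1,2).

From H_k ≅ ker(∂_k) / im(∂_{k+1}) we obtain:

  H_0: rank C_0 − rank ∂_1 = 10 − 9 = 1, and the invariant factors of ∂_1 are all 1, so H_0 = Z.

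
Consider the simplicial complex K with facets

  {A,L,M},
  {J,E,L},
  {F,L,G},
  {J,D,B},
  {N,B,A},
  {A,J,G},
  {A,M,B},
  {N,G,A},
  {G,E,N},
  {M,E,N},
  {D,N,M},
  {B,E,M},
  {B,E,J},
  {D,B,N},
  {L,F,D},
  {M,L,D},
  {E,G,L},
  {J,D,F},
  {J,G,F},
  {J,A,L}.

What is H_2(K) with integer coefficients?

H_2 ≅ 0.

Order the vertices as A < B < D < E < F < G < J < L < M < N. Listing each simplex with vertices in this order, K has dimension 2 with simplices:

  0-simplices (10): A, B, D, E, F, G, J, L, M, N
  1-simplices (30): AB, AG, AJ, AL, AM, AN, BD, BE, BJ, BM, BN, DF, DJ, DL, DM, DN, EG, EJ, EL, EM, EN, FG, FJ, FL, GJ, GL, GN, JL, LM, MN
  2-simplices (20): ABM, ABN, AGJ, AGN, AJL, ALM, BDJ, BDN, BEJ, BEM, DFJ, DFL, DLM, DMN, EGL, EGN, EJL, EMN, FGJ, FGL

so the chain groups are C_0 ≅ Z^10, C_1 ≅ Z^30, C_2 ≅ Z^20.

Boundary ∂_1: C_1 → C_0 is given by ∂[p,q] = [q] − [p]. For instance
  ∂DM = M − D.
The resulting 10×30 matrix has rank 9, and its Smith normal form has invariant factors (1,1,1,1,1,1,1,1,1).

Boundary ∂_2: C_2 → C_1 acts by ∂[p,q,r] = [q,r] − [p,r] + [p,q]. For instance
  ∂FGL = GL − FL + FG,
  ∂DLM = LM − DM + DL.
As a 30×20 matrix over Z this has rank 20, with invariant factors (1,1,1,1,1,1,1,1,1,1,1,1,1,1,1,1,1,1,1,2).

Computing H_k = (kernel of ∂_k) / (image of ∂_{k+1}):

  H_2: rank ker ∂_2 − rank ∂_3 = (20 − 20) − 0 = 0, and there is no ∂_3, so H_2 ≅ 0.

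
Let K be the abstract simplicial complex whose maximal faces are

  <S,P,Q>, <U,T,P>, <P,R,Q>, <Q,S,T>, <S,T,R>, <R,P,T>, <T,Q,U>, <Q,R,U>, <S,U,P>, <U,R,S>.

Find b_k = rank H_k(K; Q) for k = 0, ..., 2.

b_0 = 1, b_1 = 0, b_2 = 0.

Order the vertices as P < Q < R < S < T < U. Listing each simplex with vertices in this order, K has dimension 2 with simplices:

  0-simplices (6): P, Q, R, S, T, U
  1-simplices (15): PQ, PR, PS, PT, PU, QR, QS, QT, QU, RS, RT, RU, ST, SU, TU
  2-simplices (10): PQR, PQS, PRT, PSU, PTU, QRU, QST, QTU, RST, RSU

Hence C_0 ≅ Z^6, C_1 ≅ Z^15, C_2 ≅ Z^10.

The boundary map ∂_1: C_1 → C_0 sends each edge [p,q] (with p < q) to q − p.
The 6×15 boundary matrix has rank 5 and Smith normal form diag(1,1,1,1,1).

The boundary map ∂_2: C_2 → C_1 maps a triangle to the signed sum of its edges. For instance
  ∂RST = ST − RT + RS,
  ∂PQR = QR − PR + PQ.
As a 15×10 matrix over Z this has rank 10, with invariant factors (1,1,1,1,1,1,1,1,1,2).

Now H_k = ker ∂_k / im ∂_{k+1}, so:

  H_0: rank C_0 − rank ∂_1 = 6 − 5 = 1, and the invariant factors of ∂_1 are all 1, so H_0 ≅ Z.
  H_1: rank ker ∂_1 − rank ∂_2 = (15 − 5) − 10 = 0, and ∂_2 has invariant factor 2 > 1, so H_1 ≅ Z/2.
  H_2: rank ker ∂_2 − rank ∂_3 = (10 − 10) − 0 = 0, and there is no ∂_3, so H_2 ≅ 0.

Hence the Betti numbers are b_0 = 1, b_1 = 0, b_2 = 0.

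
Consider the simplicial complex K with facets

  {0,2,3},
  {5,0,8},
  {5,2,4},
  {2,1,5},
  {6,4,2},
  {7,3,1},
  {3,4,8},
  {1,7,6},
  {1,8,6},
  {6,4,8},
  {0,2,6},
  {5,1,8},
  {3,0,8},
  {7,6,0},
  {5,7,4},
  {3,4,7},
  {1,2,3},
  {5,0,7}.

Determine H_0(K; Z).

H_0 = Z.

Fix the vertex order 0 < 1 < 2 < 3 < 4 < 5 < 6 < 7 < 8 and write every simplex with vertices in increasing order. Then dim K = 2 and the simplices of K are:

  0-simplices (9): [0], [1], [2], [3], [4], [5], [6], [7], [8]
  1-simplices (27): (27 of them)
  2-simplices (18): [0,2,3], [0,2,6], [0,3,8], [0,5,7], [0,5,8], [0,6,7], [1,2,3], [1,2,5], [1,3,7], [1,5,8], [1,6,7], [1,6,8], [2,4,5], [2,4,6], [3,4,7], [3,4,8], [4,5,7], [4,6,8]

giving chain groups C_0 ≅ Z^9, C_1 ≅ Z^27, C_2 ≅ Z^18.

∂_1: C_1 → C_0 maps an edge to its endpoints' difference, ∂[p,q] = q − p. For instance
  ∂[4,5] = [5] − [4].
The 9×27 boundary matrix has rank 8 and Smith normal form diag(1,1,1,1,1,1,1,1).

The boundary map ∂_2: C_2 → C_1 sends each 2-simplex [p,q,r] to [q,r] − [p,r] + [p,q]. For instance
  ∂[1,6,7] = [6,7] − [1,7] + [1,6],
  ∂[3,4,7] = [4,7] − [3,7] + [3,4].
This gives a 27×18 integer matrix of rank 17; reducing to Smith normal form yields diagonal entries (1,1,1,1,1,1,1,1,1,1,1,1,1,1,1,1,1).

Reading off H_k = ker ∂_k / im ∂_{k+1}:

  H_0: rank C_0 − rank ∂_1 = 9 − 8 = 1, and the invariant factors of ∂_1 are all 1, so H_0 ≅ Z.

(K is a triangulation of the torus T^2.)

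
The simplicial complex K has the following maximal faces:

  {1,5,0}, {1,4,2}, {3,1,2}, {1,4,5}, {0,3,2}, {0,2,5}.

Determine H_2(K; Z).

H_2 = 0.

Order the vertices as 0 < 1 < 2 < 3 < 4 < 5. Listing each simplex with vertices in this order, K has dimension 2 with simplices:

  0-simplices (6): [0], [1], [2], [3], [4], [5]
  1-simplices (12): [0,1], [0,2], [0,3], [0,5], [1,2], [1,3], [1,4], [1,5], [2,3], [2,4], [2,5], [4,5]
  2-simplices (6): [0,1,5], [0,2,3], [0,2,5], [1,2,3], [1,2,4], [1,4,5]

Hence C_0 ≅ Z^6, C_1 ≅ Z^12, C_2 ≅ Z^6.

∂_1: C_1 → C_0 is given by ∂[p,q] = [q] − [p].
As a 6×12 matrix over Z this has rank 5, with invariant factors (1,1,1,1,1).

∂_2: C_2 → C_1 maps a triangle to the signed sum of its edges. For instance
  ∂[0,2,3] = [2,3] − [0,3] + [0,2],
  ∂[1,2,4] = [2,4] − [1,4] + [1,2].
The 12×6 boundary matrix has rank 6 and Smith normal form diag(1,1,1,1,1,1).

Now H_k = ker ∂_k / im ∂_{k+1}, so:

  H_2: rank ker ∂_2 − rank ∂_3 = (6 − 6) − 0 = 0, and there is no ∂_3, so H_2 ≅ 0.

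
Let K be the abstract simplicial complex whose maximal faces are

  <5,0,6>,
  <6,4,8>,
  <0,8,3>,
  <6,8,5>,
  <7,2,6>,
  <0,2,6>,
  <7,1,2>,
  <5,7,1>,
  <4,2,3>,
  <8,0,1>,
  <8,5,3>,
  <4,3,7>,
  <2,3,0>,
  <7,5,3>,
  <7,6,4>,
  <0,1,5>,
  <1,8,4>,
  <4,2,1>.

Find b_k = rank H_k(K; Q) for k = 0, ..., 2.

K has 9 vertices, 27 edges, 18 triangles.
rank ∂_0 = 0, rank ∂_1 = 8 ⇒ b_0 = 9 − 0 − 8 = 1; all invariant factors of ∂_1 are 1 so no torsion. So H_0 = Z.
rank ∂_1 = 8, rank ∂_2 = 18 ⇒ b_1 = 27 − 8 − 18 = 1; ∂_2 has invariant factor(s) [2] giving torsion. So H_1 = Z ⊕ Z/2Z.
rank ∂_2 = 18, rank ∂_3 = 0 ⇒ b_2 = 18 − 18 − 0 = 0. So H_2 = 0.

b_0 = 1, b_1 = 1, b_2 = 0.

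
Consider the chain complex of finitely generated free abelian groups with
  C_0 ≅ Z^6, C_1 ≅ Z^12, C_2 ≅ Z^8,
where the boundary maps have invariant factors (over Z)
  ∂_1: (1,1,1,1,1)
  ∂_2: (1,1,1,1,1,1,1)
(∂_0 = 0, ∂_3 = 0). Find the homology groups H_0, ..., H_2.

H_0 ≅ Z,  H_1 = 0,  H_2 ≅ Z.

H_0: b_0 = 6 − 0 − 5 = 1; torsion from ∂_1 factors > 1: none. So H_0 ≅ Z.
H_1: b_1 = 12 − 5 − 7 = 0; torsion from ∂_2 factors > 1: none. So H_1 ≅ 0.
H_2: b_2 = 8 − 7 − 0 = 1; torsion from ∂_3 factors > 1: none. So H_2 ≅ Z.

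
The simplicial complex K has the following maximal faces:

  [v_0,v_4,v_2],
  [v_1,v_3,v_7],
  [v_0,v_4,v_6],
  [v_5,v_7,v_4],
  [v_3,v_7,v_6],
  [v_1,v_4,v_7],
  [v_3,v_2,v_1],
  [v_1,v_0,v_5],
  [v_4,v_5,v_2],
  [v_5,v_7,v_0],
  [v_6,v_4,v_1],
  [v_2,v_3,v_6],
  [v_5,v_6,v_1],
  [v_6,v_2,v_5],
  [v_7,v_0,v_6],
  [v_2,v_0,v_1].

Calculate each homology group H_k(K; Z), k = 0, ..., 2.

H_0 ≅ Z,  H_1 ≅ Z^2,  H_2 ≅ Z.

Fix the vertex order v_0 < v_1 < v_2 < v_3 < v_4 < v_5 < v_6 < v_7 and write every simplex with vertices in increasing order. Then dim K = 2 and the simplices of K are:

  0-simplices (8): [v_0], [v_1], [v_2], [v_3], [v_4], [v_5], [v_6], [v_7]
  1-simplices (24): (24 of them)
  2-simplices (16): (16 of them)

giving chain groups C_0 ≅ Z^8, C_1 ≅ Z^24, C_2 ≅ Z^16.

The boundary map ∂_1: C_1 → C_0 sends each edge [p,q] (with p < q) to q − p. For instance
  ∂[v_1,v_7] = [v_7] − [v_1].
This gives a 8×24 integer matrix of rank 7; reducing to Smith normal form yields diagonal entries (1,1,1,1,1,1,1).

Boundary ∂_2: C_2 → C_1 maps a triangle to the signed sum of its edges. For instance
  ∂[v_1,v_5,v_6] = [v_5,v_6] − [v_1,v_6] + [v_1,v_5],
  ∂[v_0,v_5,v_7] = [v_5,v_7] − [v_0,v_7] + [v_0,v_5].
The resulting 24×16 matrix has rank 15, and its Smith normal form has invariant factors (1,1,1,1,1,1,1,1,1,1,1,1,1,1,1).

From H_k ≅ ker(∂_k) / im(∂_{k+1}) we obtain:

  H_0: rank C_0 − rank ∂_1 = 8 − 7 = 1, and the invariant factors of ∂_1 are all 1, so H_0 = Z.
  H_1: rank ker ∂_1 − rank ∂_2 = (24 − 7) − 15 = 2, and the invariant factors of ∂_2 are all 1, so H_1 = Z^2.
  H_2: rank ker ∂_2 − rank ∂_3 = (16 − 15) − 0 = 1, and there is no ∂_3, so H_2 = Z.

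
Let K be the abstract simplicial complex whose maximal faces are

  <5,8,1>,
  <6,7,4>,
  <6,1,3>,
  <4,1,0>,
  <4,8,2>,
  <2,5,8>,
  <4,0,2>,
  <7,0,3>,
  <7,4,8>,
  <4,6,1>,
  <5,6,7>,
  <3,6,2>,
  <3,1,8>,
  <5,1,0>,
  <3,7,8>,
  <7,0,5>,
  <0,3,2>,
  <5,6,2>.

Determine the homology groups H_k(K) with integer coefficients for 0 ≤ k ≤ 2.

H_0 ≅ Z,  H_1 ≅ Z^2,  H_2 ≅ Z.

Take the total order 0 < 1 < 2 < 3 < 4 < 5 < 6 < 7 < 8 on the vertex set. Then K (dimension 2) consists of the simplices:

  0-simplices (9): [0], [1], [2], [3], [4], [5], [6], [7], [8]
  1-simplices (27): (27 of them)
  2-simplices (18): [0,1,4], [0,1,5], [0,2,3], [0,2,4], [0,3,7], [0,5,7], [1,3,6], [1,3,8], [1,4,6], [1,5,8], [2,3,6], [2,4,8], [2,5,6], [2,5,8], [3,7,8], [4,6,7], [4,7,8], [5,6,7]

Hence C_0 ≅ Z^9, C_1 ≅ Z^27, C_2 ≅ Z^18.

Boundary ∂_1: C_1 → C_0 maps an edge to its endpoints' difference, ∂[p,q] = q − p.
This gives a 9×27 integer matrix of rank 8; reducing to Smith normal form yields diagonal entries (1,1,1,1,1,1,1,1).

∂_2: C_2 → C_1 sends each 2-simplex [p,q,r] to [q,r] − [p,r] + [p,q]. For instance
  ∂[2,5,8] = [5,8] − [2,8] + [2,5],
  ∂[3,7,8] = [7,8] − [3,8] + [3,7].
The resulting 27×18 matrix has rank 17, and its Smith normal form has invariant factors (1,1,1,1,1,1,1,1,1,1,1,1,1,1,1,1,1).

Reading off H_k = ker ∂_k / im ∂_{k+1}:

  H_0: rank C_0 − rank ∂_1 = 9 − 8 = 1, and the invariant factors of ∂_1 are all 1, so H_0 ≅ Z.
  H_1: rank ker ∂_1 − rank ∂_2 = (27 − 8) − 17 = 2, and the invariant factors of ∂_2 are all 1, so H_1 ≅ Z^2.
  H_2: rank ker ∂_2 − rank ∂_3 = (18 − 17) − 0 = 1, and there is no ∂_3, so H_2 ≅ Z.

As a check, the Euler characteristic is 9 − 27 + 18 = 0, which agrees with 1 − 2 + 1 = 0.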